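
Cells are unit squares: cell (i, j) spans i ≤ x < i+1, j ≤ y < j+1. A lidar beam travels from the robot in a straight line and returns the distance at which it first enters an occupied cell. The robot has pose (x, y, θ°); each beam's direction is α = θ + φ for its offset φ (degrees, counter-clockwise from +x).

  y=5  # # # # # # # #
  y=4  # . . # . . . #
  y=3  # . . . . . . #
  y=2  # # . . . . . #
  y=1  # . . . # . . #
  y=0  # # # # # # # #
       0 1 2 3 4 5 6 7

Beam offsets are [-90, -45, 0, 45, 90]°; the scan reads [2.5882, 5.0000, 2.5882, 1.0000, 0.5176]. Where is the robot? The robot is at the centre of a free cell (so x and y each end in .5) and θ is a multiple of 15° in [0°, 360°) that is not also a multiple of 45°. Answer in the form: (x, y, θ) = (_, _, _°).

(x, y, θ) = (6.5, 3.5, 255°)

Enumerate (i+0.5, j+0.5, θ) over the 21 free cells and 16 admissible headings. For each, cast all 5 beams and compare to the given ranges.
  (6.5, 4.5, 345°): beam 1 = 3.6235 ≠ 2.5882 ✗
  (3.5, 3.5, 105°): beam 1 = 3.6235 ≠ 2.5882 ✗
  (6.5, 1.5, 15°): beam 1 = 0.5176 ≠ 2.5882 ✗
  (5.5, 3.5, 300°): beam 1 = 5.0000 ≠ 2.5882 ✗
  …
  (6.5, 3.5, 255°): r_1=2.5882, r_2=5.0000, r_3=2.5882, r_4=1.0000, r_5=0.5176 — all match ✓
Unique over the lattice → pose = (6.5, 3.5, 255°).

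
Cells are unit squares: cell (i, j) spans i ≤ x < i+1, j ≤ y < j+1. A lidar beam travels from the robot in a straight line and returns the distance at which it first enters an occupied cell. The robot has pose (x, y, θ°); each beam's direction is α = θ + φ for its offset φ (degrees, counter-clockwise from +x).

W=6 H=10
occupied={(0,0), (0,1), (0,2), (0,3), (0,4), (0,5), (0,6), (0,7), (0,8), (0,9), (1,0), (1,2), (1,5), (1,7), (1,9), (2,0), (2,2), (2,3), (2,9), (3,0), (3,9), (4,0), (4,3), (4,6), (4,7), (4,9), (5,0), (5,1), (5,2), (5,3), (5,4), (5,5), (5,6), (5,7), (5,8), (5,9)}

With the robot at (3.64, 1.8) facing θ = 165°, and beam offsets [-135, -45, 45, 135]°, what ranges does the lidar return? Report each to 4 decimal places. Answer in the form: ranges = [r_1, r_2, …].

ranges = [1.5704, 1.2800, 1.6000, 0.9238]

beam 1: φ=-135°, α=30°
  d=(0.8660,0.5000)  start (3,1)  tX=0.4157 tY=0.4000  stride 1/|dx|=1.1547 1/|dy|=2.0000
    cross y-line → (3,2), t=0.4000
    cross x-line → (4,2), t=0.4157
    cross x-line → (5,2), t=1.5704 (wall)
  → r_1 = 1.5704
beam 2: φ=-45°, α=120°
  d=(-0.5000,0.8660)  start (3,1)  tX=1.2800 tY=0.2309  stride 1/|dx|=2.0000 1/|dy|=1.1547
    cross y-line → (3,2), t=0.2309
    cross x-line → (2,2), t=1.2800 (wall)
  → r_2 = 1.2800
beam 3: φ=45°, α=210°
  d=(-0.8660,-0.5000)  start (3,1)  tX=0.7390 tY=1.6000  stride 1/|dx|=1.1547 1/|dy|=2.0000
    cross x-line → (2,1), t=0.7390
    cross y-line → (2,0), t=1.6000 (wall)
  → r_3 = 1.6000
beam 4: φ=135°, α=300°
  d=(0.5000,-0.8660)  start (3,1)  tX=0.7200 tY=0.9238  stride 1/|dx|=2.0000 1/|dy|=1.1547
    cross x-line → (4,1), t=0.7200
    cross y-line → (4,0), t=0.9238 (wall)
  → r_4 = 0.9238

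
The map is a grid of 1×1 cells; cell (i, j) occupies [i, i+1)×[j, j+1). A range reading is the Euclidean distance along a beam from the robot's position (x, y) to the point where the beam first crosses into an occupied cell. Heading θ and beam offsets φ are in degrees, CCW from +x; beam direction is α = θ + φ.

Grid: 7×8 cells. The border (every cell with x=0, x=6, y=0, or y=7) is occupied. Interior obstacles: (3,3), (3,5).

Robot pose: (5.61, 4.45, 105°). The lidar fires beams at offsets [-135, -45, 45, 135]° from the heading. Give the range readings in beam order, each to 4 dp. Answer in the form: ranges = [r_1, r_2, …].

beam 1: φ=-135°, α=330°
  direction (0.8660, -0.5000); cell (5,4); t to first gridline: x 0.4503, y 0.9000 (then +1.1547 / +2.0000)
    (6,4) via x @ 0.4503  # hit
  → r_1 = 0.4503
beam 2: φ=-45°, α=60°
  direction (0.5000, 0.8660); cell (5,4); t to first gridline: x 0.7800, y 0.6351 (then +2.0000 / +1.1547)
    (5,5) via y @ 0.6351
    (6,5) via x @ 0.7800  # hit
  → r_2 = 0.7800
beam 3: φ=45°, α=150°
  direction (-0.8660, 0.5000); cell (5,4); t to first gridline: x 0.7044, y 1.1000 (then +1.1547 / +2.0000)
    (4,4) via x @ 0.7044
    (4,5) via y @ 1.1000
    (3,5) via x @ 1.8591  # hit
  → r_3 = 1.8591
beam 4: φ=135°, α=240°
  direction (-0.5000, -0.8660); cell (5,4); t to first gridline: x 1.2200, y 0.5196 (then +2.0000 / +1.1547)
    (5,3) via y @ 0.5196
    (4,3) via x @ 1.2200
    (4,2) via y @ 1.6743
    (4,1) via y @ 2.8290
    (3,1) via x @ 3.2200
    (3,0) via y @ 3.9837  # hit
  → r_4 = 3.9837

ranges = [0.4503, 0.7800, 1.8591, 3.9837]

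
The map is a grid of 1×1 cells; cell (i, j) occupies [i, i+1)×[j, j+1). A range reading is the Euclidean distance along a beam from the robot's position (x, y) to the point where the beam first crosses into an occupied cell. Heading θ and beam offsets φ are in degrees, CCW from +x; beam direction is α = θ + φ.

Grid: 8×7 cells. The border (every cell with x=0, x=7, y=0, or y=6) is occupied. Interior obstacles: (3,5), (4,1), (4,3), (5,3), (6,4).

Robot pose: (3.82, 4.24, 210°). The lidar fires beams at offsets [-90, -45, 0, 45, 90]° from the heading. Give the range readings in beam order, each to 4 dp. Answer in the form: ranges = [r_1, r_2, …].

ranges = [0.8776, 2.9195, 3.2563, 3.3543, 0.3600]

beam 1: φ=-90°, α=120°
  d=(-0.5000,0.8660)  start (3,4)  tX=1.6400 tY=0.8776  stride 1/|dx|=2.0000 1/|dy|=1.1547
    cross y-line → (3,5), t=0.8776 (wall)
  → r_1 = 0.8776
beam 2: φ=-45°, α=165°
  d=(-0.9659,0.2588)  start (3,4)  tX=0.8489 tY=2.9364  stride 1/|dx|=1.0353 1/|dy|=3.8637
    cross x-line → (2,4), t=0.8489
    cross x-line → (1,4), t=1.8842
    cross x-line → (0,4), t=2.9195 (wall)
  → r_2 = 2.9195
beam 3: φ=0°, α=210°
  d=(-0.8660,-0.5000)  start (3,4)  tX=0.9469 tY=0.4800  stride 1/|dx|=1.1547 1/|dy|=2.0000
    cross y-line → (3,3), t=0.4800
    cross x-line → (2,3), t=0.9469
    cross x-line → (1,3), t=2.1016
    cross y-line → (1,2), t=2.4800
    cross x-line → (0,2), t=3.2563 (wall)
  → r_3 = 3.2563
beam 4: φ=45°, α=255°
  d=(-0.2588,-0.9659)  start (3,4)  tX=3.1682 tY=0.2485  stride 1/|dx|=3.8637 1/|dy|=1.0353
    cross y-line → (3,3), t=0.2485
    cross y-line → (3,2), t=1.2837
    cross y-line → (3,1), t=2.3190
    cross x-line → (2,1), t=3.1682
    cross y-line → (2,0), t=3.3543 (wall)
  → r_4 = 3.3543
beam 5: φ=90°, α=300°
  d=(0.5000,-0.8660)  start (3,4)  tX=0.3600 tY=0.2771  stride 1/|dx|=2.0000 1/|dy|=1.1547
    cross y-line → (3,3), t=0.2771
    cross x-line → (4,3), t=0.3600 (wall)
  → r_5 = 0.3600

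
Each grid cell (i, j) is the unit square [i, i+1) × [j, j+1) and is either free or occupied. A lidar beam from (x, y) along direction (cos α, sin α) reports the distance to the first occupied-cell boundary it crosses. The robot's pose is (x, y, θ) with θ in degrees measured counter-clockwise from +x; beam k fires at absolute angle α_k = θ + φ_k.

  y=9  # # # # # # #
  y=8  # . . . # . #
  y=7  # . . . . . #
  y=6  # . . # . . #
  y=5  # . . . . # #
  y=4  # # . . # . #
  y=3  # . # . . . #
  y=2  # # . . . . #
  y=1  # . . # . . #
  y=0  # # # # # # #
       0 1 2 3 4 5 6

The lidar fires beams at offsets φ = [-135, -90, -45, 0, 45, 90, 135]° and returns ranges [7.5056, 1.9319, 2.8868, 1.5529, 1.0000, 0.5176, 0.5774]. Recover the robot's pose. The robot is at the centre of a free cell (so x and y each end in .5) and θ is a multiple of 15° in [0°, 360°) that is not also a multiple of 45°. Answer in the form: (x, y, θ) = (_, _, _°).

Candidates: 32 free-cell centres × 16 headings = 512 poses. Raycast each; keep the one whose scan matches to 4 dp.
  (5.5, 6.5, 30°): beam 1 = 0.5176 ≠ 7.5056 ✗
  (5.5, 7.5, 285°): beam 1 = 1.0000 ≠ 7.5056 ✗
  (3.5, 8.5, 210°): beam 1 = 0.5176 ≠ 7.5056 ✗
  (5.5, 3.5, 15°): beam 1 = 2.8868 ≠ 7.5056 ✗
  …
  (1.5, 7.5, 75°): r_1=7.5056, r_2=1.9319, r_3=2.8868, r_4=1.5529, r_5=1.0000, r_6=0.5176, r_7=0.5774 — all match ✓
Only this pose fits every beam.

(x, y, θ) = (1.5, 7.5, 75°)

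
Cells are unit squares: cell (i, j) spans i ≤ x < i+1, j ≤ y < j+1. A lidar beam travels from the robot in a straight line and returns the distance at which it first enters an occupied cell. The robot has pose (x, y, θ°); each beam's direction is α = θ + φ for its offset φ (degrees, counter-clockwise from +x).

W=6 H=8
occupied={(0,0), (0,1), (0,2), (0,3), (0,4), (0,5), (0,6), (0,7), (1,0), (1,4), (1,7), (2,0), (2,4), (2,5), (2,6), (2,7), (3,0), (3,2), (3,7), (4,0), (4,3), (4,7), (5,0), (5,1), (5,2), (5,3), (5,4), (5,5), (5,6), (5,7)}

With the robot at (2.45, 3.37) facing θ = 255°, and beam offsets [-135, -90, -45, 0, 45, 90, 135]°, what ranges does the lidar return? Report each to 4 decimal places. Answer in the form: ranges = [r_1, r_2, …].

ranges = [0.7275, 1.5012, 1.6743, 2.4536, 1.1000, 1.4296, 2.9445]

beam 1: φ=-135°, α=120°
  direction (-0.5000, 0.8660); cell (2,3); t to first gridline: x 0.9000, y 0.7275 (then +2.0000 / +1.1547)
    (2,4) via y @ 0.7275  # hit
  → r_1 = 0.7275
beam 2: φ=-90°, α=165°
  direction (-0.9659, 0.2588); cell (2,3); t to first gridline: x 0.4659, y 2.4341 (then +1.0353 / +3.8637)
    (1,3) via x @ 0.4659
    (0,3) via x @ 1.5012  # hit
  → r_2 = 1.5012
beam 3: φ=-45°, α=210°
  direction (-0.8660, -0.5000); cell (2,3); t to first gridline: x 0.5196, y 0.7400 (then +1.1547 / +2.0000)
    (1,3) via x @ 0.5196
    (1,2) via y @ 0.7400
    (0,2) via x @ 1.6743  # hit
  → r_3 = 1.6743
beam 4: φ=0°, α=255°
  direction (-0.2588, -0.9659); cell (2,3); t to first gridline: x 1.7387, y 0.3831 (then +3.8637 / +1.0353)
    (2,2) via y @ 0.3831
    (2,1) via y @ 1.4183
    (1,1) via x @ 1.7387
    (1,0) via y @ 2.4536  # hit
  → r_4 = 2.4536
beam 5: φ=45°, α=300°
  direction (0.5000, -0.8660); cell (2,3); t to first gridline: x 1.1000, y 0.4272 (then +2.0000 / +1.1547)
    (2,2) via y @ 0.4272
    (3,2) via x @ 1.1000  # hit
  → r_5 = 1.1000
beam 6: φ=90°, α=345°
  direction (0.9659, -0.2588); cell (2,3); t to first gridline: x 0.5694, y 1.4296 (then +1.0353 / +3.8637)
    (3,3) via x @ 0.5694
    (3,2) via y @ 1.4296  # hit
  → r_6 = 1.4296
beam 7: φ=135°, α=30°
  direction (0.8660, 0.5000); cell (2,3); t to first gridline: x 0.6351, y 1.2600 (then +1.1547 / +2.0000)
    (3,3) via x @ 0.6351
    (3,4) via y @ 1.2600
    (4,4) via x @ 1.7898
    (5,4) via x @ 2.9445  # hit
  → r_7 = 2.9445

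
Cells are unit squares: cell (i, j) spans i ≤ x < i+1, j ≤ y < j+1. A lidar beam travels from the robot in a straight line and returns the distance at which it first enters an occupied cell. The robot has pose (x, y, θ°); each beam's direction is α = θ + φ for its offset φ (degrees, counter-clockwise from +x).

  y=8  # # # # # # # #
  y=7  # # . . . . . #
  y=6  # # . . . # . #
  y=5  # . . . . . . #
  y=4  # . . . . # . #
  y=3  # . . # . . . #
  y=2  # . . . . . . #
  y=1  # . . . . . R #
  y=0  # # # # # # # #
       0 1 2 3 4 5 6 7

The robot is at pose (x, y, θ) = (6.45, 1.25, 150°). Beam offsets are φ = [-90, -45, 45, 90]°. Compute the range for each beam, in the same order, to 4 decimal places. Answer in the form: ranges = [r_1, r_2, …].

beam 1: φ=-90°, α=60°
  dir = (cos 60°, sin 60°) = (0.5000, 0.8660); from cell (6,1)
  next x-line at t=1.1000, next y-line at t=0.8660; Δt_x=2.0000, Δt_y=1.1547
    y: enter (6,2) at t=0.8660
    x: enter (7,2) at t=1.1000 ← occupied
  → r_1 = 1.1000
beam 2: φ=-45°, α=105°
  dir = (cos 105°, sin 105°) = (-0.2588, 0.9659); from cell (6,1)
  next x-line at t=1.7387, next y-line at t=0.7765; Δt_x=3.8637, Δt_y=1.0353
    y: enter (6,2) at t=0.7765
    x: enter (5,2) at t=1.7387
    y: enter (5,3) at t=1.8117
    y: enter (5,4) at t=2.8470 ← occupied
  → r_2 = 2.8470
beam 3: φ=45°, α=195°
  dir = (cos 195°, sin 195°) = (-0.9659, -0.2588); from cell (6,1)
  next x-line at t=0.4659, next y-line at t=0.9659; Δt_x=1.0353, Δt_y=3.8637
    x: enter (5,1) at t=0.4659
    y: enter (5,0) at t=0.9659 ← occupied
  → r_3 = 0.9659
beam 4: φ=90°, α=240°
  dir = (cos 240°, sin 240°) = (-0.5000, -0.8660); from cell (6,1)
  next x-line at t=0.9000, next y-line at t=0.2887; Δt_x=2.0000, Δt_y=1.1547
    y: enter (6,0) at t=0.2887 ← occupied
  → r_4 = 0.2887

ranges = [1.1000, 2.8470, 0.9659, 0.2887]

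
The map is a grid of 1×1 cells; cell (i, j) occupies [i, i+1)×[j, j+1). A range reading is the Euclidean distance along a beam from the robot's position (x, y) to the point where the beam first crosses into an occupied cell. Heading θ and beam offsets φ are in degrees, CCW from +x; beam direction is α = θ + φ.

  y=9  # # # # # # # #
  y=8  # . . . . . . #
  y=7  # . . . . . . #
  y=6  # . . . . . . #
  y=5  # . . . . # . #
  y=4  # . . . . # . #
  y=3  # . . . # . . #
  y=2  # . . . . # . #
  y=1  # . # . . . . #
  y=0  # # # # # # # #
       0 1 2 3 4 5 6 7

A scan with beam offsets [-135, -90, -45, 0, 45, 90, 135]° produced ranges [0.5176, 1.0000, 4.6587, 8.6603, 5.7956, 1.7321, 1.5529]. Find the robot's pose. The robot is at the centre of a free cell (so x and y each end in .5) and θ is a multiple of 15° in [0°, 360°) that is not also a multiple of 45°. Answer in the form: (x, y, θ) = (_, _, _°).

(x, y, θ) = (5.5, 8.5, 240°)

Candidates: 43 free-cell centres × 16 headings = 688 poses. Raycast each; keep the one whose scan matches to 4 dp.
  (3.5, 1.5, 30°): beam 2 = 0.5774 ≠ 1.0000 ✗
  (1.5, 1.5, 240°): beam 1 = 1.9319 ≠ 0.5176 ✗
  (5.5, 1.5, 285°): beam 1 = 5.1962 ≠ 0.5176 ✗
  (4.5, 2.5, 60°): beam 1 = 1.5529 ≠ 0.5176 ✗
  (4.5, 1.5, 330°): beam 1 = 1.5529 ≠ 0.5176 ✗
  …
  (5.5, 8.5, 240°): r_1=0.5176, r_2=1.0000, r_3=4.6587, r_4=8.6603, r_5=5.7956, r_6=1.7321, r_7=1.5529 — all match ✓
Unique over the lattice → pose = (5.5, 8.5, 240°).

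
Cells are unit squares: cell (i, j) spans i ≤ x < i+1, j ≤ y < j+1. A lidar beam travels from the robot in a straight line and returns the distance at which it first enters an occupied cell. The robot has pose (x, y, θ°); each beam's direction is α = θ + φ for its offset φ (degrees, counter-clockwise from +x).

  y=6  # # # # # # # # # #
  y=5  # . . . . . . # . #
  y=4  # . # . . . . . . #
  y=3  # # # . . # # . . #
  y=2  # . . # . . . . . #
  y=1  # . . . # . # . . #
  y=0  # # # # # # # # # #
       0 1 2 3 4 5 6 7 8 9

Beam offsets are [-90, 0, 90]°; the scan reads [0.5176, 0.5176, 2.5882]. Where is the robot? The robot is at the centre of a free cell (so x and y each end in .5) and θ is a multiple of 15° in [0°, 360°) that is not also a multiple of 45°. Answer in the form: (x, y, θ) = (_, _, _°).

(x, y, θ) = (3.5, 1.5, 75°)

Enumerate (i+0.5, j+0.5, θ) over the 31 free cells and 16 admissible headings. For each, cast all 3 beams and compare to the given ranges.
  (4.5, 3.5, 150°): beam 1 = 2.8868 ≠ 0.5176 ✗
  (4.5, 5.5, 30°): beam 1 = 1.7321 ≠ 0.5176 ✗
  (8.5, 3.5, 165°): beam 1 = 1.9319 ≠ 0.5176 ✗
  …
  (3.5, 1.5, 75°): r_1=0.5176, r_2=0.5176, r_3=2.5882 — all match ✓
No second candidate reproduces the full scan.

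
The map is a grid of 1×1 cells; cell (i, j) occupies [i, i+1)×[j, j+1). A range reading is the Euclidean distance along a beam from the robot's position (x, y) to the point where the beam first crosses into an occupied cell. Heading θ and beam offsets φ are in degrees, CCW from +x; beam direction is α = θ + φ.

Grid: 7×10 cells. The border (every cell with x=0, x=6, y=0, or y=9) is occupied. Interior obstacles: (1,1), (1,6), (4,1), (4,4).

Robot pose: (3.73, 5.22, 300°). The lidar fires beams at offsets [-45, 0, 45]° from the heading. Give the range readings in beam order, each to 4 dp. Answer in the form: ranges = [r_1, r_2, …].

beam 1: φ=-45°, α=255°
  dir = (cos 255°, sin 255°) = (-0.2588, -0.9659); from cell (3,5)
  next x-line at t=2.8205, next y-line at t=0.2278; Δt_x=3.8637, Δt_y=1.0353
    y: enter (3,4) at t=0.2278
    y: enter (3,3) at t=1.2630
    y: enter (3,2) at t=2.2983
    x: enter (2,2) at t=2.8205
    y: enter (2,1) at t=3.3336
    y: enter (2,0) at t=4.3689 ← occupied
  → r_1 = 4.3689
beam 2: φ=0°, α=300°
  dir = (cos 300°, sin 300°) = (0.5000, -0.8660); from cell (3,5)
  next x-line at t=0.5400, next y-line at t=0.2540; Δt_x=2.0000, Δt_y=1.1547
    y: enter (3,4) at t=0.2540
    x: enter (4,4) at t=0.5400 ← occupied
  → r_2 = 0.5400
beam 3: φ=45°, α=345°
  dir = (cos 345°, sin 345°) = (0.9659, -0.2588); from cell (3,5)
  next x-line at t=0.2795, next y-line at t=0.8500; Δt_x=1.0353, Δt_y=3.8637
    x: enter (4,5) at t=0.2795
    y: enter (4,4) at t=0.8500 ← occupied
  → r_3 = 0.8500

ranges = [4.3689, 0.5400, 0.8500]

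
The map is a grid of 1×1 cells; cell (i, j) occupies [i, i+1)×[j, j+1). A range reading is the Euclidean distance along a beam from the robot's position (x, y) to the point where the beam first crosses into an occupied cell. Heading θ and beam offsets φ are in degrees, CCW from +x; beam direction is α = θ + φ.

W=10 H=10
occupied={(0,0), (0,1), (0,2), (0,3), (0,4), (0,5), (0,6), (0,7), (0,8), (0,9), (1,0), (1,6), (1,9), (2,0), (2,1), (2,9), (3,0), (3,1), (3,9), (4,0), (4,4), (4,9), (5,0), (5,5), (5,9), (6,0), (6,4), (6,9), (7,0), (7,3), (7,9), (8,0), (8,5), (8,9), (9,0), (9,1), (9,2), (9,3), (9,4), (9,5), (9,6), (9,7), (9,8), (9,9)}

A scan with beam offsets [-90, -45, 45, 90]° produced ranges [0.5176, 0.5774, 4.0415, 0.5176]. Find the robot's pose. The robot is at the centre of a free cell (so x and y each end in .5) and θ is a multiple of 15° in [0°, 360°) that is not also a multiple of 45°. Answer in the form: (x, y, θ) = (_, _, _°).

(x, y, θ) = (5.5, 4.5, 255°)

Candidates: 56 free-cell centres × 16 headings = 896 poses. Raycast each; keep the one whose scan matches to 4 dp.
  (7.5, 6.5, 150°): beam 1 = 2.8868 ≠ 0.5176 ✗
  (2.5, 3.5, 30°): beam 1 = 1.7321 ≠ 0.5176 ✗
  (1.5, 3.5, 345°): beam 1 = 1.9319 ≠ 0.5176 ✗
  (6.5, 5.5, 195°): beam 1 = 3.6235 ≠ 0.5176 ✗
  …
  (5.5, 4.5, 255°): r_1=0.5176, r_2=0.5774, r_3=4.0415, r_4=0.5176 — all match ✓
Unique over the lattice → pose = (5.5, 4.5, 255°).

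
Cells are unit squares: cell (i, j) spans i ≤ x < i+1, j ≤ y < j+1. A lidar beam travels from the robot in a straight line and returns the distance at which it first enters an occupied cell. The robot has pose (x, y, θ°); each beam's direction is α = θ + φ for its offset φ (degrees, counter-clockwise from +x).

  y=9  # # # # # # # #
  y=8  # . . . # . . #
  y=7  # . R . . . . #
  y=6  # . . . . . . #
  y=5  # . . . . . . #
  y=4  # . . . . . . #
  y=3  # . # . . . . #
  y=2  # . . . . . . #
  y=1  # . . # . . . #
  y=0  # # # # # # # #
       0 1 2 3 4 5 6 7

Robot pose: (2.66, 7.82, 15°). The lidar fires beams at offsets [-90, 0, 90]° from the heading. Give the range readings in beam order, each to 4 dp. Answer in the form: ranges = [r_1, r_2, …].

ranges = [7.0606, 1.3873, 1.2216]

beam 1: φ=-90°, α=285°
  cosα=0.2588 sinα=-0.9659 | (2,7) | tMaxX 1.3137 tMaxY 0.8489 | tΔX 3.8637 tΔY 1.0353
    t=0.8489 [y] (2,6)
    t=1.3137 [x] (3,6)
    t=1.8842 [y] (3,5)
    t=2.9195 [y] (3,4)
    t=3.9548 [y] (3,3)
    t=4.9900 [y] (3,2)
    t=5.1774 [x] (4,2)
    t=6.0253 [y] (4,1)
    t=7.0606 [y] (4,0) — stop
  → r_1 = 7.0606
beam 2: φ=0°, α=15°
  cosα=0.9659 sinα=0.2588 | (2,7) | tMaxX 0.3520 tMaxY 0.6955 | tΔX 1.0353 tΔY 3.8637
    t=0.3520 [x] (3,7)
    t=0.6955 [y] (3,8)
    t=1.3873 [x] (4,8) — stop
  → r_2 = 1.3873
beam 3: φ=90°, α=105°
  cosα=-0.2588 sinα=0.9659 | (2,7) | tMaxX 2.5500 tMaxY 0.1863 | tΔX 3.8637 tΔY 1.0353
    t=0.1863 [y] (2,8)
    t=1.2216 [y] (2,9) — stop
  → r_3 = 1.2216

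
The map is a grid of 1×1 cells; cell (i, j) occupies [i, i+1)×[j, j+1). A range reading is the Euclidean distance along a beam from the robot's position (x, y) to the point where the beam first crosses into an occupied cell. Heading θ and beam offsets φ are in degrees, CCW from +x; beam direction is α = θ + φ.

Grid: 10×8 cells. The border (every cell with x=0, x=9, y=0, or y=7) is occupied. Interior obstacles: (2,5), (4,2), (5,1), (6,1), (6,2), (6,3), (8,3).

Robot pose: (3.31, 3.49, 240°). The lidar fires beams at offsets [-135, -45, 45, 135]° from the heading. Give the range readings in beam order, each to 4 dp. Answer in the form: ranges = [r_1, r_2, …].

ranges = [1.5633, 2.3915, 2.5778, 5.8907]

beam 1: φ=-135°, α=105°
  dir = (cos 105°, sin 105°) = (-0.2588, 0.9659); from cell (3,3)
  next x-line at t=1.1977, next y-line at t=0.5280; Δt_x=3.8637, Δt_y=1.0353
    y: enter (3,4) at t=0.5280
    x: enter (2,4) at t=1.1977
    y: enter (2,5) at t=1.5633 ← occupied
  → r_1 = 1.5633
beam 2: φ=-45°, α=195°
  dir = (cos 195°, sin 195°) = (-0.9659, -0.2588); from cell (3,3)
  next x-line at t=0.3209, next y-line at t=1.8932; Δt_x=1.0353, Δt_y=3.8637
    x: enter (2,3) at t=0.3209
    x: enter (1,3) at t=1.3562
    y: enter (1,2) at t=1.8932
    x: enter (0,2) at t=2.3915 ← occupied
  → r_2 = 2.3915
beam 3: φ=45°, α=285°
  dir = (cos 285°, sin 285°) = (0.2588, -0.9659); from cell (3,3)
  next x-line at t=2.6660, next y-line at t=0.5073; Δt_x=3.8637, Δt_y=1.0353
    y: enter (3,2) at t=0.5073
    y: enter (3,1) at t=1.5426
    y: enter (3,0) at t=2.5778 ← occupied
  → r_3 = 2.5778
beam 4: φ=135°, α=15°
  dir = (cos 15°, sin 15°) = (0.9659, 0.2588); from cell (3,3)
  next x-line at t=0.7143, next y-line at t=1.9705; Δt_x=1.0353, Δt_y=3.8637
    x: enter (4,3) at t=0.7143
    x: enter (5,3) at t=1.7496
    y: enter (5,4) at t=1.9705
    x: enter (6,4) at t=2.7849
    x: enter (7,4) at t=3.8202
    x: enter (8,4) at t=4.8554
    y: enter (8,5) at t=5.8342
    x: enter (9,5) at t=5.8907 ← occupied
  → r_4 = 5.8907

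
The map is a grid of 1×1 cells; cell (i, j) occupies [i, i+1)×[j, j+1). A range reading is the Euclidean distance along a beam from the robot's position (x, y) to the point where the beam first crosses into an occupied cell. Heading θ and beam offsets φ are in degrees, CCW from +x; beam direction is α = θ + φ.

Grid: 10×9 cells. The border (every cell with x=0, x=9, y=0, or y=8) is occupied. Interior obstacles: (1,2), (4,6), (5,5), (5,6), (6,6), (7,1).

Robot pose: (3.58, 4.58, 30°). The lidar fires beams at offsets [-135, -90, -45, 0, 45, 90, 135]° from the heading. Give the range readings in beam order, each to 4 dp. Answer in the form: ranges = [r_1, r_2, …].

beam 1: φ=-135°, α=255°
  d=(-0.2588,-0.9659)  start (3,4)  tX=2.2409 tY=0.6005  stride 1/|dx|=3.8637 1/|dy|=1.0353
    cross y-line → (3,3), t=0.6005
    cross y-line → (3,2), t=1.6357
    cross x-line → (2,2), t=2.2409
    cross y-line → (2,1), t=2.6710
    cross y-line → (2,0), t=3.7063 (wall)
  → r_1 = 3.7063
beam 2: φ=-90°, α=300°
  d=(0.5000,-0.8660)  start (3,4)  tX=0.8400 tY=0.6697  stride 1/|dx|=2.0000 1/|dy|=1.1547
    cross y-line → (3,3), t=0.6697
    cross x-line → (4,3), t=0.8400
    cross y-line → (4,2), t=1.8244
    cross x-line → (5,2), t=2.8400
    cross y-line → (5,1), t=2.9791
    cross y-line → (5,0), t=4.1338 (wall)
  → r_2 = 4.1338
beam 3: φ=-45°, α=345°
  d=(0.9659,-0.2588)  start (3,4)  tX=0.4348 tY=2.2409  stride 1/|dx|=1.0353 1/|dy|=3.8637
    cross x-line → (4,4), t=0.4348
    cross x-line → (5,4), t=1.4701
    cross y-line → (5,3), t=2.2409
    cross x-line → (6,3), t=2.5054
    cross x-line → (7,3), t=3.5406
    cross x-line → (8,3), t=4.5759
    cross x-line → (9,3), t=5.6112 (wall)
  → r_3 = 5.6112
beam 4: φ=0°, α=30°
  d=(0.8660,0.5000)  start (3,4)  tX=0.4850 tY=0.8400  stride 1/|dx|=1.1547 1/|dy|=2.0000
    cross x-line → (4,4), t=0.4850
    cross y-line → (4,5), t=0.8400
    cross x-line → (5,5), t=1.6397 (wall)
  → r_4 = 1.6397
beam 5: φ=45°, α=75°
  d=(0.2588,0.9659)  start (3,4)  tX=1.6228 tY=0.4348  stride 1/|dx|=3.8637 1/|dy|=1.0353
    cross y-line → (3,5), t=0.4348
    cross y-line → (3,6), t=1.4701
    cross x-line → (4,6), t=1.6228 (wall)
  → r_5 = 1.6228
beam 6: φ=90°, α=120°
  d=(-0.5000,0.8660)  start (3,4)  tX=1.1600 tY=0.4850  stride 1/|dx|=2.0000 1/|dy|=1.1547
    cross y-line → (3,5), t=0.4850
    cross x-line → (2,5), t=1.1600
    cross y-line → (2,6), t=1.6397
    cross y-line → (2,7), t=2.7944
    cross x-line → (1,7), t=3.1600
    cross y-line → (1,8), t=3.9491 (wall)
  → r_6 = 3.9491
beam 7: φ=135°, α=165°
  d=(-0.9659,0.2588)  start (3,4)  tX=0.6005 tY=1.6228  stride 1/|dx|=1.0353 1/|dy|=3.8637
    cross x-line → (2,4), t=0.6005
    cross y-line → (2,5), t=1.6228
    cross x-line → (1,5), t=1.6357
    cross x-line → (0,5), t=2.6710 (wall)
  → r_7 = 2.6710

ranges = [3.7063, 4.1338, 5.6112, 1.6397, 1.6228, 3.9491, 2.6710]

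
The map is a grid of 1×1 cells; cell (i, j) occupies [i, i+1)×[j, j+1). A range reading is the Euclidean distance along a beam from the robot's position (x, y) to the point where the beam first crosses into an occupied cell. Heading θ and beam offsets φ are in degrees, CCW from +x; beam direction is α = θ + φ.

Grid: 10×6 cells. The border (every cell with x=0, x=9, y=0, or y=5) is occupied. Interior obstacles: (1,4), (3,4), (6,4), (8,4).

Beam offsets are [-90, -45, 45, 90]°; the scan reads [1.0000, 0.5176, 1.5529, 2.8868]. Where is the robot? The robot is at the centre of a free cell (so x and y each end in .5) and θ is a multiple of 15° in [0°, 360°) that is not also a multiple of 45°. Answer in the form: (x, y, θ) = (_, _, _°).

Candidates: 28 free-cell centres × 16 headings = 448 poses. Raycast each; keep the one whose scan matches to 4 dp.
  (7.5, 2.5, 300°): beam 1 = 3.0000 ≠ 1.0000 ✗
  (2.5, 2.5, 210°): beam 1 = 1.7321 ≠ 1.0000 ✗
  (7.5, 4.5, 285°): beam 1 = 0.5176 ≠ 1.0000 ✗
  …
  (8.5, 2.5, 30°): r_1=1.0000, r_2=0.5176, r_3=1.5529, r_4=2.8868 — all match ✓
Unique over the lattice → pose = (8.5, 2.5, 30°).

(x, y, θ) = (8.5, 2.5, 30°)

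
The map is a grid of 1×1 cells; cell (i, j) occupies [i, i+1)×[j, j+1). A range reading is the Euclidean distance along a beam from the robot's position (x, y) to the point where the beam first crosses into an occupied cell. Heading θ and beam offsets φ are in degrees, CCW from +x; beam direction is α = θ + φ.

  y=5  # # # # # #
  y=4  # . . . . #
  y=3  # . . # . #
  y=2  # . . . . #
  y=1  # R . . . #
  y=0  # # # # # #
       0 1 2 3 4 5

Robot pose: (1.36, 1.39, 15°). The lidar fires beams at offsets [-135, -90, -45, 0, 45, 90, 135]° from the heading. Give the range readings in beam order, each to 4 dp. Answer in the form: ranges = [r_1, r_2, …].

ranges = [0.4503, 0.4038, 0.7800, 3.7684, 4.1685, 1.3909, 0.4157]

beam 1: φ=-135°, α=240°
  dir = (cos 240°, sin 240°) = (-0.5000, -0.8660); from cell (1,1)
  next x-line at t=0.7200, next y-line at t=0.4503; Δt_x=2.0000, Δt_y=1.1547
    y: enter (1,0) at t=0.4503 ← occupied
  → r_1 = 0.4503
beam 2: φ=-90°, α=285°
  dir = (cos 285°, sin 285°) = (0.2588, -0.9659); from cell (1,1)
  next x-line at t=2.4728, next y-line at t=0.4038; Δt_x=3.8637, Δt_y=1.0353
    y: enter (1,0) at t=0.4038 ← occupied
  → r_2 = 0.4038
beam 3: φ=-45°, α=330°
  dir = (cos 330°, sin 330°) = (0.8660, -0.5000); from cell (1,1)
  next x-line at t=0.7390, next y-line at t=0.7800; Δt_x=1.1547, Δt_y=2.0000
    x: enter (2,1) at t=0.7390
    y: enter (2,0) at t=0.7800 ← occupied
  → r_3 = 0.7800
beam 4: φ=0°, α=15°
  dir = (cos 15°, sin 15°) = (0.9659, 0.2588); from cell (1,1)
  next x-line at t=0.6626, next y-line at t=2.3569; Δt_x=1.0353, Δt_y=3.8637
    x: enter (2,1) at t=0.6626
    x: enter (3,1) at t=1.6979
    y: enter (3,2) at t=2.3569
    x: enter (4,2) at t=2.7331
    x: enter (5,2) at t=3.7684 ← occupied
  → r_4 = 3.7684
beam 5: φ=45°, α=60°
  dir = (cos 60°, sin 60°) = (0.5000, 0.8660); from cell (1,1)
  next x-line at t=1.2800, next y-line at t=0.7044; Δt_x=2.0000, Δt_y=1.1547
    y: enter (1,2) at t=0.7044
    x: enter (2,2) at t=1.2800
    y: enter (2,3) at t=1.8591
    y: enter (2,4) at t=3.0138
    x: enter (3,4) at t=3.2800
    y: enter (3,5) at t=4.1685 ← occupied
  → r_5 = 4.1685
beam 6: φ=90°, α=105°
  dir = (cos 105°, sin 105°) = (-0.2588, 0.9659); from cell (1,1)
  next x-line at t=1.3909, next y-line at t=0.6315; Δt_x=3.8637, Δt_y=1.0353
    y: enter (1,2) at t=0.6315
    x: enter (0,2) at t=1.3909 ← occupied
  → r_6 = 1.3909
beam 7: φ=135°, α=150°
  dir = (cos 150°, sin 150°) = (-0.8660, 0.5000); from cell (1,1)
  next x-line at t=0.4157, next y-line at t=1.2200; Δt_x=1.1547, Δt_y=2.0000
    x: enter (0,1) at t=0.4157 ← occupied
  → r_7 = 0.4157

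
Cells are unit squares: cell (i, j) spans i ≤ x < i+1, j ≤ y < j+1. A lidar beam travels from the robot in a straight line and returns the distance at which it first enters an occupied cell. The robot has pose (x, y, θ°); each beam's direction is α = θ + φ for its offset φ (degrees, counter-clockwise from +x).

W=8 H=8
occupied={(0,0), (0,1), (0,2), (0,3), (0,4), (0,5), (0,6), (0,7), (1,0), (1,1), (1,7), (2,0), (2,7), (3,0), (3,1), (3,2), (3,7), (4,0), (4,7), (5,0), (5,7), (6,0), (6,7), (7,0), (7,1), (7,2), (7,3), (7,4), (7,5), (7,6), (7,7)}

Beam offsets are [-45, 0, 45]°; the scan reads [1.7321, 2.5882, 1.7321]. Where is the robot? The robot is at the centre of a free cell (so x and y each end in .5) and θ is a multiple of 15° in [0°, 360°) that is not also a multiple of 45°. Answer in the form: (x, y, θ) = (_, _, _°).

(x, y, θ) = (2.5, 4.5, 255°)

Enumerate (i+0.5, j+0.5, θ) over the 33 free cells and 16 admissible headings. For each, cast all 3 beams and compare to the given ranges.
  (6.5, 6.5, 105°): beam 1 = 0.5774 ≠ 1.7321 ✗
  (3.5, 3.5, 120°): beam 1 = 3.6235 ≠ 1.7321 ✗
  (1.5, 5.5, 330°): beam 1 = 4.6587 ≠ 1.7321 ✗
  (4.5, 6.5, 345°): beam 1 = 5.0000 ≠ 1.7321 ✗
  (3.5, 5.5, 75°): beam 1 = 3.0000 ≠ 1.7321 ✗
  …
  (2.5, 4.5, 255°): r_1=1.7321, r_2=2.5882, r_3=1.7321 — all match ✓
Unique over the lattice → pose = (2.5, 4.5, 255°).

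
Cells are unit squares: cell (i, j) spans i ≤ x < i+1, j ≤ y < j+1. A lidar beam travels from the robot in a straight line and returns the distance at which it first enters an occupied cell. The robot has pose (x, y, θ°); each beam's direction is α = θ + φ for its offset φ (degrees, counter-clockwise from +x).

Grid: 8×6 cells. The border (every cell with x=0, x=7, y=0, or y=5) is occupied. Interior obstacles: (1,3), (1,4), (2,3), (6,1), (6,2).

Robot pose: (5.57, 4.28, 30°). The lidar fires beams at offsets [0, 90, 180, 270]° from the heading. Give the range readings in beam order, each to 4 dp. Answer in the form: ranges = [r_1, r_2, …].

beam 1: φ=0°, α=30°
  direction (0.8660, 0.5000); cell (5,4); t to first gridline: x 0.4965, y 1.4400 (then +1.1547 / +2.0000)
    (6,4) via x @ 0.4965
    (6,5) via y @ 1.4400  # hit
  → r_1 = 1.4400
beam 2: φ=90°, α=120°
  direction (-0.5000, 0.8660); cell (5,4); t to first gridline: x 1.1400, y 0.8314 (then +2.0000 / +1.1547)
    (5,5) via y @ 0.8314  # hit
  → r_2 = 0.8314
beam 3: φ=180°, α=210°
  direction (-0.8660, -0.5000); cell (5,4); t to first gridline: x 0.6582, y 0.5600 (then +1.1547 / +2.0000)
    (5,3) via y @ 0.5600
    (4,3) via x @ 0.6582
    (3,3) via x @ 1.8129
    (3,2) via y @ 2.5600
    (2,2) via x @ 2.9676
    (1,2) via x @ 4.1223
    (1,1) via y @ 4.5600
    (0,1) via x @ 5.2770  # hit
  → r_3 = 5.2770
beam 4: φ=270°, α=300°
  direction (0.5000, -0.8660); cell (5,4); t to first gridline: x 0.8600, y 0.3233 (then +2.0000 / +1.1547)
    (5,3) via y @ 0.3233
    (6,3) via x @ 0.8600
    (6,2) via y @ 1.4780  # hit
  → r_4 = 1.4780

ranges = [1.4400, 0.8314, 5.2770, 1.4780]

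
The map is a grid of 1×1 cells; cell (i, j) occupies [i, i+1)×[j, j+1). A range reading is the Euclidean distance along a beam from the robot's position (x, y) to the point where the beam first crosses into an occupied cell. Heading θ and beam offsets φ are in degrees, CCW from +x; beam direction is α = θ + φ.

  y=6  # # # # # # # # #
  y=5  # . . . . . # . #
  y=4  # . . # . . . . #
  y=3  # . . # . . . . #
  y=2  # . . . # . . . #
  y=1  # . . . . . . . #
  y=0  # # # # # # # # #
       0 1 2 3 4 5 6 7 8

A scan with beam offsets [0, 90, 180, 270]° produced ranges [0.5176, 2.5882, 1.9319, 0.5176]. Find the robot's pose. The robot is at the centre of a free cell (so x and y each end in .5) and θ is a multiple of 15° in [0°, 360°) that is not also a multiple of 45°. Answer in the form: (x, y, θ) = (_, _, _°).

(x, y, θ) = (1.5, 1.5, 285°)

Enumerate (i+0.5, j+0.5, θ) over the 31 free cells and 16 admissible headings. For each, cast all 4 beams and compare to the given ranges.
  (5.5, 4.5, 345°): beam 1 = 2.5882 ≠ 0.5176 ✗
  (1.5, 3.5, 165°): beam 2 = 1.9319 ≠ 2.5882 ✗
  (6.5, 4.5, 75°): beam 2 = 5.6940 ≠ 2.5882 ✗
  (2.5, 2.5, 345°): beam 1 = 1.5529 ≠ 0.5176 ✗
  (2.5, 1.5, 240°): beam 1 = 0.5774 ≠ 0.5176 ✗
  …
  (1.5, 1.5, 285°): r_1=0.5176, r_2=2.5882, r_3=1.9319, r_4=0.5176 — all match ✓
Only this pose fits every beam.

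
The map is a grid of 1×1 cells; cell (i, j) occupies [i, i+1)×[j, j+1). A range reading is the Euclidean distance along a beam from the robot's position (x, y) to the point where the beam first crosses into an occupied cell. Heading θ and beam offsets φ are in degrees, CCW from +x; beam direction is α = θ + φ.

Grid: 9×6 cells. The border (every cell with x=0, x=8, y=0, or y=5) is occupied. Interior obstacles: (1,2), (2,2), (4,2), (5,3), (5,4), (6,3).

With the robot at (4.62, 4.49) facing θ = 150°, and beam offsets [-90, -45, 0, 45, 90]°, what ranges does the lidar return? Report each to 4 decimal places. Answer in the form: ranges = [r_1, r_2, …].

ranges = [0.5889, 0.5280, 1.0200, 3.7477, 4.0299]

beam 1: φ=-90°, α=60°
  cosα=0.5000 sinα=0.8660 | (4,4) | tMaxX 0.7600 tMaxY 0.5889 | tΔX 2.0000 tΔY 1.1547
    t=0.5889 [y] (4,5) — stop
  → r_1 = 0.5889
beam 2: φ=-45°, α=105°
  cosα=-0.2588 sinα=0.9659 | (4,4) | tMaxX 2.3955 tMaxY 0.5280 | tΔX 3.8637 tΔY 1.0353
    t=0.5280 [y] (4,5) — stop
  → r_2 = 0.5280
beam 3: φ=0°, α=150°
  cosα=-0.8660 sinα=0.5000 | (4,4) | tMaxX 0.7159 tMaxY 1.0200 | tΔX 1.1547 tΔY 2.0000
    t=0.7159 [x] (3,4)
    t=1.0200 [y] (3,5) — stop
  → r_3 = 1.0200
beam 4: φ=45°, α=195°
  cosα=-0.9659 sinα=-0.2588 | (4,4) | tMaxX 0.6419 tMaxY 1.8932 | tΔX 1.0353 tΔY 3.8637
    t=0.6419 [x] (3,4)
    t=1.6771 [x] (2,4)
    t=1.8932 [y] (2,3)
    t=2.7124 [x] (1,3)
    t=3.7477 [x] (0,3) — stop
  → r_4 = 3.7477
beam 5: φ=90°, α=240°
  cosα=-0.5000 sinα=-0.8660 | (4,4) | tMaxX 1.2400 tMaxY 0.5658 | tΔX 2.0000 tΔY 1.1547
    t=0.5658 [y] (4,3)
    t=1.2400 [x] (3,3)
    t=1.7205 [y] (3,2)
    t=2.8752 [y] (3,1)
    t=3.2400 [x] (2,1)
    t=4.0299 [y] (2,0) — stop
  → r_5 = 4.0299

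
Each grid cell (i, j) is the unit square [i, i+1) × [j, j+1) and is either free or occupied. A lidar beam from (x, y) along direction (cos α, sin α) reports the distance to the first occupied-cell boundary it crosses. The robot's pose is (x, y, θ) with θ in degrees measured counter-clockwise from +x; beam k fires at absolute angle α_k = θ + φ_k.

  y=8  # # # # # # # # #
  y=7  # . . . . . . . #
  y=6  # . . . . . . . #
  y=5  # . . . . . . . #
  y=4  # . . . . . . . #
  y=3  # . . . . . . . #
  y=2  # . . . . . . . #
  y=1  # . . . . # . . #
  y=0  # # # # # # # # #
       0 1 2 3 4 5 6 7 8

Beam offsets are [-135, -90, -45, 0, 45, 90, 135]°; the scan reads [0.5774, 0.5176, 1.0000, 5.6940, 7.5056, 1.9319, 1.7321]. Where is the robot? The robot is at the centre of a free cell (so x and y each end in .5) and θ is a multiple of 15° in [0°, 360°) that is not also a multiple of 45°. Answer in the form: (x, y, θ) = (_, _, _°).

(x, y, θ) = (7.5, 2.5, 105°)

The pose lattice has 48·16 = 768 candidates. Test each by forward raycasting.
  (6.5, 5.5, 285°): beam 1 = 5.0000 ≠ 0.5774 ✗
  (3.5, 3.5, 15°): beam 1 = 2.8868 ≠ 0.5774 ✗
  (5.5, 6.5, 15°): beam 1 = 6.3509 ≠ 0.5774 ✗
  (3.5, 1.5, 60°): beam 1 = 0.5176 ≠ 0.5774 ✗
  …
  (7.5, 2.5, 105°): r_1=0.5774, r_2=0.5176, r_3=1.0000, r_4=5.6940, r_5=7.5056, r_6=1.9319, r_7=1.7321 — all match ✓
Unique over the lattice → pose = (7.5, 2.5, 105°).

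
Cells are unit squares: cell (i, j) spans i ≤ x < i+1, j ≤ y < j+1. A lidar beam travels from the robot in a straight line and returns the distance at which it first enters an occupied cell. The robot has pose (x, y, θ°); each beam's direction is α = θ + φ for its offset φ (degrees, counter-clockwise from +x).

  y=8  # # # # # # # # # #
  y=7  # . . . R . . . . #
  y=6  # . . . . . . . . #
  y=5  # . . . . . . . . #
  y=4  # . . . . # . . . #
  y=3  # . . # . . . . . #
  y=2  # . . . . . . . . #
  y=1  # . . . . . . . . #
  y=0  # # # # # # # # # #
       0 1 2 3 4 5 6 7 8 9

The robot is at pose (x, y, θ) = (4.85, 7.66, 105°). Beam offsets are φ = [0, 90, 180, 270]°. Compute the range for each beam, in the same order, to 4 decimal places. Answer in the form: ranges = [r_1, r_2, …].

ranges = [0.3520, 3.9858, 2.7538, 1.3137]

beam 1: φ=0°, α=105°
  cosα=-0.2588 sinα=0.9659 | (4,7) | tMaxX 3.2841 tMaxY 0.3520 | tΔX 3.8637 tΔY 1.0353
    t=0.3520 [y] (4,8) — stop
  → r_1 = 0.3520
beam 2: φ=90°, α=195°
  cosα=-0.9659 sinα=-0.2588 | (4,7) | tMaxX 0.8800 tMaxY 2.5500 | tΔX 1.0353 tΔY 3.8637
    t=0.8800 [x] (3,7)
    t=1.9153 [x] (2,7)
    t=2.5500 [y] (2,6)
    t=2.9505 [x] (1,6)
    t=3.9858 [x] (0,6) — stop
  → r_2 = 3.9858
beam 3: φ=180°, α=285°
  cosα=0.2588 sinα=-0.9659 | (4,7) | tMaxX 0.5796 tMaxY 0.6833 | tΔX 3.8637 tΔY 1.0353
    t=0.5796 [x] (5,7)
    t=0.6833 [y] (5,6)
    t=1.7186 [y] (5,5)
    t=2.7538 [y] (5,4) — stop
  → r_3 = 2.7538
beam 4: φ=270°, α=15°
  cosα=0.9659 sinα=0.2588 | (4,7) | tMaxX 0.1553 tMaxY 1.3137 | tΔX 1.0353 tΔY 3.8637
    t=0.1553 [x] (5,7)
    t=1.1906 [x] (6,7)
    t=1.3137 [y] (6,8) — stop
  → r_4 = 1.3137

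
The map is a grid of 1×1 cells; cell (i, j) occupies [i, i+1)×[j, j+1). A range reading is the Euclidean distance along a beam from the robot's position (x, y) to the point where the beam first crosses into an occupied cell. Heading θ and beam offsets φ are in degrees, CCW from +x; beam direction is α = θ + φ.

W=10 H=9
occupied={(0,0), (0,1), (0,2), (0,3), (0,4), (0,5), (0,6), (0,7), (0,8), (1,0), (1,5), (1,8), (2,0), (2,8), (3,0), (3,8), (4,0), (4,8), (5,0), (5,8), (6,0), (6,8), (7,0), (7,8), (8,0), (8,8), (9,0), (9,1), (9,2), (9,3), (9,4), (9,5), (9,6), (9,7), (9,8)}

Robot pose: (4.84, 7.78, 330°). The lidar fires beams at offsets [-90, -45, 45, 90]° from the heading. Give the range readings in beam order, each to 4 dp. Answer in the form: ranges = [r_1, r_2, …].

beam 1: φ=-90°, α=240°
  dir = (cos 240°, sin 240°) = (-0.5000, -0.8660); from cell (4,7)
  next x-line at t=1.6800, next y-line at t=0.9007; Δt_x=2.0000, Δt_y=1.1547
    y: enter (4,6) at t=0.9007
    x: enter (3,6) at t=1.6800
    y: enter (3,5) at t=2.0554
    y: enter (3,4) at t=3.2101
    x: enter (2,4) at t=3.6800
    y: enter (2,3) at t=4.3648
    y: enter (2,2) at t=5.5195
    x: enter (1,2) at t=5.6800
    y: enter (1,1) at t=6.6742
    x: enter (0,1) at t=7.6800 ← occupied
  → r_1 = 7.6800
beam 2: φ=-45°, α=285°
  dir = (cos 285°, sin 285°) = (0.2588, -0.9659); from cell (4,7)
  next x-line at t=0.6182, next y-line at t=0.8075; Δt_x=3.8637, Δt_y=1.0353
    x: enter (5,7) at t=0.6182
    y: enter (5,6) at t=0.8075
    y: enter (5,5) at t=1.8428
    y: enter (5,4) at t=2.8781
    y: enter (5,3) at t=3.9133
    x: enter (6,3) at t=4.4819
    y: enter (6,2) at t=4.9486
    y: enter (6,1) at t=5.9839
    y: enter (6,0) at t=7.0192 ← occupied
  → r_2 = 7.0192
beam 3: φ=45°, α=15°
  dir = (cos 15°, sin 15°) = (0.9659, 0.2588); from cell (4,7)
  next x-line at t=0.1656, next y-line at t=0.8500; Δt_x=1.0353, Δt_y=3.8637
    x: enter (5,7) at t=0.1656
    y: enter (5,8) at t=0.8500 ← occupied
  → r_3 = 0.8500
beam 4: φ=90°, α=60°
  dir = (cos 60°, sin 60°) = (0.5000, 0.8660); from cell (4,7)
  next x-line at t=0.3200, next y-line at t=0.2540; Δt_x=2.0000, Δt_y=1.1547
    y: enter (4,8) at t=0.2540 ← occupied
  → r_4 = 0.2540

ranges = [7.6800, 7.0192, 0.8500, 0.2540]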